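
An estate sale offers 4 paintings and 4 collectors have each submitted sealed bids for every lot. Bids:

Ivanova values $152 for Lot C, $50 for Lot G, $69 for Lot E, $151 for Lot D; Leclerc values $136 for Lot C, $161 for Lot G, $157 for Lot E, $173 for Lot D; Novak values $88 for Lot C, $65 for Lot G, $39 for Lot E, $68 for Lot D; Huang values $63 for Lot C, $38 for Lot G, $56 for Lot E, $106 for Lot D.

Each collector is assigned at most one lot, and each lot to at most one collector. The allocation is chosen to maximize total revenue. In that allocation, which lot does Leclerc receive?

Optimal: Ivanova→Lot C ($152), Leclerc→Lot E ($157), Novak→Lot G ($65), Huang→Lot D ($106) — total 152+157+65+106 = $480.
Column-greedy (each lot in turn goes to its best remaining collector) gives $437, worse by 43.
Next-best assignment: Ivanova→Lot C, Leclerc→Lot G, Novak→Lot E, Huang→Lot D = $458.
Leclerc's own top lot is Lot D ($173), but forcing Leclerc→Lot D and reassigning the rest optimally gives only $446 — worse by 34.

Leclerc receives Lot E.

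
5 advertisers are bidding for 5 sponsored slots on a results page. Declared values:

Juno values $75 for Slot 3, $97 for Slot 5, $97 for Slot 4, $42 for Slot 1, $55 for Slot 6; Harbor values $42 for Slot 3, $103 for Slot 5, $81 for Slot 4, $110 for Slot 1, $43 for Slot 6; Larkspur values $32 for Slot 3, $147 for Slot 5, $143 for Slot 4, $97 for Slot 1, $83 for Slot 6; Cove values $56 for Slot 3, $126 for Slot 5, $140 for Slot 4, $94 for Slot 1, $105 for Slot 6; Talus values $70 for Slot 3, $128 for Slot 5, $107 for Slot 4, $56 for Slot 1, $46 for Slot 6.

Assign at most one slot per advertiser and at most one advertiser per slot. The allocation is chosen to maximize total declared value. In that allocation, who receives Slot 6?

Optimal: Juno→Slot 3 ($75), Harbor→Slot 1 ($110), Larkspur→Slot 4 ($143), Cove→Slot 6 ($105), Talus→Slot 5 ($128) — total 75+110+143+105+128 = $561.
Max-entry greedy (repeatedly take the single best remaining cell) gives $518, worse by 43.
Next-best assignment: Juno→Slot 3, Harbor→Slot 1, Larkspur→Slot 5, Cove→Slot 6, Talus→Slot 4 = $544.
Cove's own top slot is Slot 4 ($140), but forcing Cove→Slot 4 and reassigning the rest optimally gives only $536 — worse by 25.

Cove receives Slot 6.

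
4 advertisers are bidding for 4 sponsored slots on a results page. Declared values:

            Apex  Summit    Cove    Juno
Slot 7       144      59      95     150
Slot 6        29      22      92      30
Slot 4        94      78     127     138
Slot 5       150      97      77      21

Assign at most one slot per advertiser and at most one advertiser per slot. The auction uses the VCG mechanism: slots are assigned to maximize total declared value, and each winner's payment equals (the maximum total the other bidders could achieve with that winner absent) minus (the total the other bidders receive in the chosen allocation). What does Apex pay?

Apex pays $47.

Efficient allocation: Apex→Slot 7 ($144), Summit→Slot 5 ($97), Cove→Slot 6 ($92), Juno→Slot 4 ($138); total welfare W = $471.
Apex receives Slot 7 at value $144, so the others get W − 144 = $327.
Without Apex: best allocation of the remaining 3 bidders over all 4 slots is Summit→Slot 5 ($97), Cove→Slot 4 ($127), Juno→Slot 7 ($150), total $374.
VCG payment = (others' best without Apex) − (others' welfare with Apex) = 374 − 327 = $47.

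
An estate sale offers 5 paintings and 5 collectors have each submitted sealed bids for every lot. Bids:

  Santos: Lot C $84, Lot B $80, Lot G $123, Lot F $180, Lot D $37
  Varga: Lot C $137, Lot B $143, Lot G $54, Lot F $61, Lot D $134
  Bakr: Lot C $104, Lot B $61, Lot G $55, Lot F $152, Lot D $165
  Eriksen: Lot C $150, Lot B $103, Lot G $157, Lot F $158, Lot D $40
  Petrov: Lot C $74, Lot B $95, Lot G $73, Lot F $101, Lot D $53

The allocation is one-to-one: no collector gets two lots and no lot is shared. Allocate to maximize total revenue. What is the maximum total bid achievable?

Optimal: Santos→Lot F ($180), Varga→Lot C ($137), Bakr→Lot D ($165), Eriksen→Lot G ($157), Petrov→Lot B ($95) — total 180+137+165+157+95 = $734.
Max-entry greedy (repeatedly take the single best remaining cell) gives $719, worse by 15.
Next-best assignment: Santos→Lot F, Varga→Lot B, Bakr→Lot D, Eriksen→Lot G, Petrov→Lot C = $719.

Max total: $734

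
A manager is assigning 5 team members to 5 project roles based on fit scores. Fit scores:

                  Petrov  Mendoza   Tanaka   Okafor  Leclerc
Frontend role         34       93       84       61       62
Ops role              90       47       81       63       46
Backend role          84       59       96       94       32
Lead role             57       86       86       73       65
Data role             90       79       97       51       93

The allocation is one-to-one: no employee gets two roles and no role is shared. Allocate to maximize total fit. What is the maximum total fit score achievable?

Optimal: Petrov→Ops role (90 pts), Mendoza→Frontend role (93 pts), Tanaka→Lead role (86 pts), Okafor→Backend role (94 pts), Leclerc→Data role (93 pts) — total 90+93+86+94+93 = 456 pts.
Max-entry greedy (repeatedly take the single best remaining cell) gives 439 pts, worse by 17.
Next-best assignment: Petrov→Ops role, Mendoza→Lead role, Tanaka→Frontend role, Okafor→Backend role, Leclerc→Data role = 447 pts.
Swapping Okafor↔Tanaka (Okafor→Lead role 73 pts, Tanaka→Backend role 96 pts) loses 11.
Checked against all permutations: 456 pts is optimal.

Max total: 456 pts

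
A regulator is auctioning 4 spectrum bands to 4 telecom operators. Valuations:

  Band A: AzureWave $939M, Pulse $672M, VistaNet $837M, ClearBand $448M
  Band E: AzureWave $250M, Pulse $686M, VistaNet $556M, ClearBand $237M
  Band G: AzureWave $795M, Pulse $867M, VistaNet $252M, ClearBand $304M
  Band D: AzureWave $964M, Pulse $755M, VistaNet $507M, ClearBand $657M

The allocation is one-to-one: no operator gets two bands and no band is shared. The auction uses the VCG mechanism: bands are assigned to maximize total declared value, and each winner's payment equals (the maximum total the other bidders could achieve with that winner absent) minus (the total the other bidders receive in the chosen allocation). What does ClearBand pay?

ClearBand pays $306M.

Efficient allocation: AzureWave→Band A ($939M), Pulse→Band G ($867M), VistaNet→Band E ($556M), ClearBand→Band D ($657M); total welfare W = $3019M.
ClearBand receives Band D at value $657M, so the others get W − 657 = $2362M.
Without ClearBand: best allocation of the remaining 3 bidders over all 4 bands is AzureWave→Band D ($964M), Pulse→Band G ($867M), VistaNet→Band A ($837M), total $2668M.
VCG payment = (others' best without ClearBand) − (others' welfare with ClearBand) = 2668 − 2362 = $306M.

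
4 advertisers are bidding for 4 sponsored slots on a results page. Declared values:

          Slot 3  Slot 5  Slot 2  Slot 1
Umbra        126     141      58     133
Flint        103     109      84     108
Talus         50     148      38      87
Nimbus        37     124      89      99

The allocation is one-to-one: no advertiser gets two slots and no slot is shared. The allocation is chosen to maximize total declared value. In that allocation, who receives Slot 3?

This is the linear assignment problem.
Optimal: Umbra→Slot 1 ($133), Flint→Slot 3 ($103), Talus→Slot 5 ($148), Nimbus→Slot 2 ($89) — total 133+103+148+89 = $473.
Row-greedy (each advertiser in turn takes its best remaining slot) gives $388, worse by 85.
Swapping Talus↔Umbra (Talus→Slot 1 $87, Umbra→Slot 5 $141) loses 53.
Every other assignment is strictly worse.
Flint's own top slot is Slot 5 ($109), but forcing Flint→Slot 5 and reassigning the rest optimally gives only $411 — worse by 62.

Flint receives Slot 3.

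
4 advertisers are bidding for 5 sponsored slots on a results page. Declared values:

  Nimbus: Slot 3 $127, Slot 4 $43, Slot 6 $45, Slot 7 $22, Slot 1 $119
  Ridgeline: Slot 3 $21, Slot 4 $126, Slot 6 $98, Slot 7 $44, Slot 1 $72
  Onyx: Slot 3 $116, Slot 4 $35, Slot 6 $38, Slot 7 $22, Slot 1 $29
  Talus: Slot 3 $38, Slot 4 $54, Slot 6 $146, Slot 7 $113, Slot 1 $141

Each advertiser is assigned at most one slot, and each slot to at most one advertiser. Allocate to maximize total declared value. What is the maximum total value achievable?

Maximum total: $507

This is the linear assignment problem.
Optimal: Nimbus→Slot 1 ($119), Ridgeline→Slot 4 ($126), Onyx→Slot 3 ($116), Talus→Slot 6 ($146) — total 119+126+116+146 = $507.
Column-greedy (each slot in turn goes to its best remaining advertiser) gives $421, worse by 86.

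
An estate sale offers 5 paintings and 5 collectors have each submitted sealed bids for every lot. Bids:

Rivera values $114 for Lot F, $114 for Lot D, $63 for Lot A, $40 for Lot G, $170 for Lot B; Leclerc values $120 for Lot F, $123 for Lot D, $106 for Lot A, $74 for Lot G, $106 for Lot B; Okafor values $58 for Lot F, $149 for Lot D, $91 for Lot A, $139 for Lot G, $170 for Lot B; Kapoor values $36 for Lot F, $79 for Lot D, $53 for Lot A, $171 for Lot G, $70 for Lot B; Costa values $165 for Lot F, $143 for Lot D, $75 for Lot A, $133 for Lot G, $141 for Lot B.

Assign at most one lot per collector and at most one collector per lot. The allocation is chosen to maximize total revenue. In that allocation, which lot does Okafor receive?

Okafor receives Lot D.

Optimal: Rivera→Lot B ($170), Leclerc→Lot A ($106), Okafor→Lot D ($149), Kapoor→Lot G ($171), Costa→Lot F ($165) — total 170+106+149+171+165 = $761.
Row-greedy (each collector in turn takes its best remaining lot) gives $650, worse by 111.
Checked against all permutations: $761 is optimal.
Okafor's own top lot is Lot B ($170), but forcing Okafor→Lot B and reassigning the rest optimally gives only $726 — worse by 35.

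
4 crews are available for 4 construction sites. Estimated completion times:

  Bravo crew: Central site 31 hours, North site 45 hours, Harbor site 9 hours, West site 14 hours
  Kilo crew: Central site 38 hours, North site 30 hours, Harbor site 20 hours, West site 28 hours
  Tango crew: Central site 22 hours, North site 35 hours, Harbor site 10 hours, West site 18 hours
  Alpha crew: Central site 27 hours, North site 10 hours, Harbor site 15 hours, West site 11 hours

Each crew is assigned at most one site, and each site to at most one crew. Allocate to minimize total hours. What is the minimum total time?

Treat this as an assignment problem: match each crew to one site.
Optimal: Bravo crew→West site (14 hours), Kilo crew→Harbor site (20 hours), Tango crew→Central site (22 hours), Alpha crew→North site (10 hours) — total 14+20+22+10 = 66 hours.

Min total: 66 hours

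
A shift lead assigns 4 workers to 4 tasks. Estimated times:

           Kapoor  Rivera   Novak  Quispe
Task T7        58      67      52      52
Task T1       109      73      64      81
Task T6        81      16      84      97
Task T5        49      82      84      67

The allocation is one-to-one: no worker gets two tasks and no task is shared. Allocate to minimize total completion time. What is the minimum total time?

This is a one-to-one assignment (minimum-cost bipartite matching).
Optimal: Kapoor→Task T5 (49 min), Rivera→Task T6 (16 min), Novak→Task T1 (64 min), Quispe→Task T7 (52 min) — total 49+16+64+52 = 181 min.
Row-greedy (each worker in turn takes its cheapest remaining task) gives 198 min, worse by 17.
Next-best assignment: Kapoor→Task T5, Rivera→Task T6, Novak→Task T7, Quispe→Task T1 = 198 min.

Minimum total: 181 min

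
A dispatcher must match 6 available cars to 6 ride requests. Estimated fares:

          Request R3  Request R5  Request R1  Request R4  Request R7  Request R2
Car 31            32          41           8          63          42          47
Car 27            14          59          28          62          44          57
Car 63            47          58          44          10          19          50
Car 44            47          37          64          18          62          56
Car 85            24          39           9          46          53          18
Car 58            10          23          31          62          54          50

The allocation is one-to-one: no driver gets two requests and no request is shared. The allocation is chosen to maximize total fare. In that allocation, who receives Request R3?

Car 63 receives Request R3.

Treat this as an assignment problem: match each driver to one request.
Optimal: Car 31→Request R4 ($63), Car 27→Request R5 ($59), Car 63→Request R3 ($47), Car 44→Request R1 ($64), Car 85→Request R7 ($53), Car 58→Request R2 ($50) — total 63+59+47+64+53+50 = $336.
Column-greedy (each request in turn goes to its best remaining driver) gives $305, worse by 31.
Next-best assignment: Car 31→Request R2, Car 27→Request R5, Car 63→Request R3, Car 44→Request R1, Car 85→Request R7, Car 58→Request R4 = $332.
Car 63's own top request is Request R5 ($58), but forcing Car 63→Request R5 and reassigning the rest optimally gives only $326 — worse by 10.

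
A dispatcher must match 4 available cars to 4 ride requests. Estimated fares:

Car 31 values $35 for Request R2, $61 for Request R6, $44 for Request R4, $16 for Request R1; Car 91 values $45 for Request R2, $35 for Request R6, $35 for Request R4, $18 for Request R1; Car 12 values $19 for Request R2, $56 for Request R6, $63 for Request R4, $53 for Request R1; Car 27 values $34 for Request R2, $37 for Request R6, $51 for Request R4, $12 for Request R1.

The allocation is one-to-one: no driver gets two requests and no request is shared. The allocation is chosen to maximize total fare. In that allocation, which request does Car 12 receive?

Car 12 receives Request R1.

Optimal: Car 31→Request R6 ($61), Car 91→Request R2 ($45), Car 12→Request R1 ($53), Car 27→Request R4 ($51) — total 61+45+53+51 = $210.
Max-entry greedy (repeatedly take the single best remaining cell) gives $181, worse by 29.
No other one-to-one assignment exceeds $210.
Car 12's own top request is Request R4 ($63), but forcing Car 12→Request R4 and reassigning the rest optimally gives only $181 — worse by 29.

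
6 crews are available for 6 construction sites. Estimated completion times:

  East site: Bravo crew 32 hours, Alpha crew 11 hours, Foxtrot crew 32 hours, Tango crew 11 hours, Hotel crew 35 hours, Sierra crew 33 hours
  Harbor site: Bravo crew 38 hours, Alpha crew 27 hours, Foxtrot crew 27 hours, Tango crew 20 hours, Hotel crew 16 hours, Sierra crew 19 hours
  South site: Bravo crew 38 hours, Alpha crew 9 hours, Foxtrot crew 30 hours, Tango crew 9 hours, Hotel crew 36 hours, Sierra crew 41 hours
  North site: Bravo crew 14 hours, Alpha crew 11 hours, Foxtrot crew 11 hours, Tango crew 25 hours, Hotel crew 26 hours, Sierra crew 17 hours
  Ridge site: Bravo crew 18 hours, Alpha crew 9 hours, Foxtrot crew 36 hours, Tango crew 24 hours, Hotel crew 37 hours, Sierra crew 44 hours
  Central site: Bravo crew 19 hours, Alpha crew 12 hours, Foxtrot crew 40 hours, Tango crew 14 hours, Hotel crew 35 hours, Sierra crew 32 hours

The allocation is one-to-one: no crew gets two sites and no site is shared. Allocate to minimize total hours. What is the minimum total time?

Treat this as an assignment problem: match each crew to one site.
Optimal: Bravo crew→Ridge site (18 hours), Alpha crew→East site (11 hours), Foxtrot crew→North site (11 hours), Tango crew→South site (9 hours), Hotel crew→Harbor site (16 hours), Sierra crew→Central site (32 hours) — total 18+11+11+9+16+32 = 97 hours.
Row-greedy (each crew in turn takes its cheapest remaining site) gives 140 hours, worse by 43.
Swapping Foxtrot crew↔Hotel crew (Foxtrot crew→Harbor site 27 hours, Hotel crew→North site 26 hours) adds 26.

Minimum total: 97 hours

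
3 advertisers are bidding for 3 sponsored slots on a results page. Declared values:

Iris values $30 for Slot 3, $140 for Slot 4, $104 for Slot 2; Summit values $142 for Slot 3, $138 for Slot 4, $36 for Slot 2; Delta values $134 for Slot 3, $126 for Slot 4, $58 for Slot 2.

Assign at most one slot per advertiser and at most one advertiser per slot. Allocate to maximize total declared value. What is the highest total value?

Optimal: Iris→Slot 2 ($104), Summit→Slot 4 ($138), Delta→Slot 3 ($134) — total 104+138+134 = $376.
Column-greedy (each slot in turn goes to its best remaining advertiser) gives $340, worse by 36.
Swapping Iris↔Delta (Iris→Slot 3 $30, Delta→Slot 2 $58) loses 150.
Checked against all permutations: $376 is optimal.

Maximum total: $376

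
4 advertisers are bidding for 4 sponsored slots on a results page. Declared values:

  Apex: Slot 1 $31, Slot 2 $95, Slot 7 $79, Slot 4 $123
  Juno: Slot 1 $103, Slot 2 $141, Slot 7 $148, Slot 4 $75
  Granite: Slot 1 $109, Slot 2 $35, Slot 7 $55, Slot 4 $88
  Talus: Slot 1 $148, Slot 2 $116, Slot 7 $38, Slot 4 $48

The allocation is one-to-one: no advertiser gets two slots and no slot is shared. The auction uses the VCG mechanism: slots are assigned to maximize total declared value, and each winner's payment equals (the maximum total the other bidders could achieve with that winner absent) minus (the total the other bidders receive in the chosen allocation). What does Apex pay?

Apex pays $11.

Efficient allocation: Apex→Slot 4 ($123), Juno→Slot 7 ($148), Granite→Slot 1 ($109), Talus→Slot 2 ($116); total welfare W = $496.
Apex receives Slot 4 at value $123, so the others get W − 123 = $373.
Without Apex: best allocation of the remaining 3 bidders over all 4 slots is Juno→Slot 7 ($148), Granite→Slot 4 ($88), Talus→Slot 1 ($148), total $384.
VCG payment = (others' best without Apex) − (others' welfare with Apex) = 384 − 373 = $11.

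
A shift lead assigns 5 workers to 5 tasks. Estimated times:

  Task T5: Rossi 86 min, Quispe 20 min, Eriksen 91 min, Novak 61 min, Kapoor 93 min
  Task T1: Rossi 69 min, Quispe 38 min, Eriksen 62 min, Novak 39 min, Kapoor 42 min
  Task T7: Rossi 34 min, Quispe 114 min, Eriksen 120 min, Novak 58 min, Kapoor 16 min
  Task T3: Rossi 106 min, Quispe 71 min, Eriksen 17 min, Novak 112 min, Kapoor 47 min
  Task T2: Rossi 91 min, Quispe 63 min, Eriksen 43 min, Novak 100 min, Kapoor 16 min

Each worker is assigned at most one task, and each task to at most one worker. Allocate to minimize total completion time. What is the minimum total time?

Min total: 126 min

Optimal: Rossi→Task T7 (34 min), Quispe→Task T5 (20 min), Eriksen→Task T3 (17 min), Novak→Task T1 (39 min), Kapoor→Task T2 (16 min) — total 34+20+17+39+16 = 126 min.
Min-entry greedy (repeatedly take the single cheapest remaining cell) gives 183 min, worse by 57.
Swapping Novak↔Kapoor (Novak→Task T2 100 min, Kapoor→Task T1 42 min) adds 87.
No other one-to-one assignment undercuts 126 min.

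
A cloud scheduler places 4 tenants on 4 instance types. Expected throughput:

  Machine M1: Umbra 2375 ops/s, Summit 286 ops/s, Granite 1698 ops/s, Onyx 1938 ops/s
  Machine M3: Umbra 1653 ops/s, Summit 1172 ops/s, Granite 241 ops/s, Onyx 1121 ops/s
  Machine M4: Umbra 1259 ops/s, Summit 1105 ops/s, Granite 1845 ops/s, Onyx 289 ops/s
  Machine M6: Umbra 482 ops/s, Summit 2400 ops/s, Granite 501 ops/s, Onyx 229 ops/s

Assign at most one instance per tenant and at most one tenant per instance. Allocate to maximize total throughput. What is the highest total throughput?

Max total: 7836 ops/s

Optimal: Umbra→Machine M3 (1653 ops/s), Summit→Machine M6 (2400 ops/s), Granite→Machine M4 (1845 ops/s), Onyx→Machine M1 (1938 ops/s) — total 1653+2400+1845+1938 = 7836 ops/s.
Checked against all permutations: 7836 ops/s is optimal.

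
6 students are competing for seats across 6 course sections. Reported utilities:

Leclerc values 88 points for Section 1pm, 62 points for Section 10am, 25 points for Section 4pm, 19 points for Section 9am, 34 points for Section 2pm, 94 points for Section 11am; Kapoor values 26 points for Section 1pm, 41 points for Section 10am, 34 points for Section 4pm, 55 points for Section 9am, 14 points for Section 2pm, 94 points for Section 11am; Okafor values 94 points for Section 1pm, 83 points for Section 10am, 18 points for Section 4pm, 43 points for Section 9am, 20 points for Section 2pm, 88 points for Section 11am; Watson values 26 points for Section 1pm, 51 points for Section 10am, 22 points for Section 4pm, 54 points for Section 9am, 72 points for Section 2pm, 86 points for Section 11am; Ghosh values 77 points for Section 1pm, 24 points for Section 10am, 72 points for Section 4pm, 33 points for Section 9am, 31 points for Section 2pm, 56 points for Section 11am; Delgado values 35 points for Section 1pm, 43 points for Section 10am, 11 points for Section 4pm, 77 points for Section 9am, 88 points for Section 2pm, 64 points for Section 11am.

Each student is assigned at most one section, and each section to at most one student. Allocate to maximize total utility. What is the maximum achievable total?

This is a one-to-one assignment (maximum-weight bipartite matching).
Optimal: Leclerc→Section 1pm (88 points), Kapoor→Section 11am (94 points), Okafor→Section 10am (83 points), Watson→Section 2pm (72 points), Ghosh→Section 4pm (72 points), Delgado→Section 9am (77 points) — total 88+94+83+72+72+77 = 486 points.
Next-best assignment: Leclerc→Section 1pm, Kapoor→Section 11am, Okafor→Section 10am, Watson→Section 9am, Ghosh→Section 4pm, Delgado→Section 2pm = 479 points.
Swapping Ghosh↔Kapoor (Ghosh→Section 11am 56 points, Kapoor→Section 4pm 34 points) loses 76.

Max total: 486 points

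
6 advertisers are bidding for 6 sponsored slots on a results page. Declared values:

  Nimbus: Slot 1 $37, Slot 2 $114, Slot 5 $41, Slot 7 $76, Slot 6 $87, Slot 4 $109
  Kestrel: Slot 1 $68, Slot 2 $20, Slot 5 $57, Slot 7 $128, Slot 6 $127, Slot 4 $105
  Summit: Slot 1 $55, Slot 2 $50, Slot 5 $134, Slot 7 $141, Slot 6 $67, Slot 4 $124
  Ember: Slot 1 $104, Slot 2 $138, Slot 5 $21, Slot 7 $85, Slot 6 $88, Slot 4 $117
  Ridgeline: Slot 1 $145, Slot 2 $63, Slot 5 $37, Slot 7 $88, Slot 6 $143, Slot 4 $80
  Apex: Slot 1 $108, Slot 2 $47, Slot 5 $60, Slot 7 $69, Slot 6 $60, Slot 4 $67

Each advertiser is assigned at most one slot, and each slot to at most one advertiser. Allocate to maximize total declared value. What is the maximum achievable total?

Maximum total: $760

This is a one-to-one assignment (maximum-weight bipartite matching).
Optimal: Nimbus→Slot 4 ($109), Kestrel→Slot 7 ($128), Summit→Slot 5 ($134), Ember→Slot 2 ($138), Ridgeline→Slot 6 ($143), Apex→Slot 1 ($108) — total 109+128+134+138+143+108 = $760.
Row-greedy (each advertiser in turn takes its best remaining slot) gives $698, worse by 62.
Next-best assignment: Nimbus→Slot 2, Kestrel→Slot 7, Summit→Slot 5, Ember→Slot 4, Ridgeline→Slot 6, Apex→Slot 1 = $744.
Swapping Summit↔Ember (Summit→Slot 2 $50, Ember→Slot 5 $21) loses 201.
Every other assignment is strictly worse.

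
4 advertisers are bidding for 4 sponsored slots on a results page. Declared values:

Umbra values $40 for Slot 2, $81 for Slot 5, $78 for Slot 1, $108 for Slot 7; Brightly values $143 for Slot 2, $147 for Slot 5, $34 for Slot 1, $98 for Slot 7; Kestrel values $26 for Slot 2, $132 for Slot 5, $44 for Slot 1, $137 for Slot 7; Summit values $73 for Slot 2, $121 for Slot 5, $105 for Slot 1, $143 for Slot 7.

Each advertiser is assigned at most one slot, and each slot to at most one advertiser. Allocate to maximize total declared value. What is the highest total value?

Optimal: Umbra→Slot 1 ($78), Brightly→Slot 2 ($143), Kestrel→Slot 5 ($132), Summit→Slot 7 ($143) — total 78+143+132+143 = $496.
Row-greedy (each advertiser in turn takes its best remaining slot) gives $372, worse by 124.

Max total: $496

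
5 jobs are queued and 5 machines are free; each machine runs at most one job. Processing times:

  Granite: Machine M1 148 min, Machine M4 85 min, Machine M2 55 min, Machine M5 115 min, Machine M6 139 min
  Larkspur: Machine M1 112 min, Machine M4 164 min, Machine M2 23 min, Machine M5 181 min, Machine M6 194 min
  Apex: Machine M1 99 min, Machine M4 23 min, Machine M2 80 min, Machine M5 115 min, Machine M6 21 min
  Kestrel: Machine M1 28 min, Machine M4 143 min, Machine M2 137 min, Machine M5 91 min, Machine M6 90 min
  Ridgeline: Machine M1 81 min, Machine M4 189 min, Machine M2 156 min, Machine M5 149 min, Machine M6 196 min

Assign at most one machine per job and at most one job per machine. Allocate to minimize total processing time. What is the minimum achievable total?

This is the linear assignment problem.
Optimal: Granite→Machine M4 (85 min), Larkspur→Machine M2 (23 min), Apex→Machine M6 (21 min), Kestrel→Machine M5 (91 min), Ridgeline→Machine M1 (81 min) — total 85+23+21+91+81 = 301 min.
Column-greedy (each machine in turn goes to its cheapest remaining job) gives 385 min, worse by 84.
Swapping Kestrel↔Apex (Kestrel→Machine M6 90 min, Apex→Machine M5 115 min) adds 93.

Minimum total: 301 min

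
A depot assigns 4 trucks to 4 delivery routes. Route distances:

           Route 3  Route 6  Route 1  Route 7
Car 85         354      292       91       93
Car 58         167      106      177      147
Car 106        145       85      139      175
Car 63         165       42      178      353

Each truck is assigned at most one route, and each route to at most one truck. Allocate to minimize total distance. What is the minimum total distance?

This is a one-to-one assignment (minimum-cost bipartite matching).
Optimal: Car 85→Route 1 (91 km), Car 58→Route 7 (147 km), Car 106→Route 3 (145 km), Car 63→Route 6 (42 km) — total 91+147+145+42 = 425 km.
Row-greedy (each truck in turn takes its cheapest remaining route) gives 695 km, worse by 270.

Minimum total: 425 km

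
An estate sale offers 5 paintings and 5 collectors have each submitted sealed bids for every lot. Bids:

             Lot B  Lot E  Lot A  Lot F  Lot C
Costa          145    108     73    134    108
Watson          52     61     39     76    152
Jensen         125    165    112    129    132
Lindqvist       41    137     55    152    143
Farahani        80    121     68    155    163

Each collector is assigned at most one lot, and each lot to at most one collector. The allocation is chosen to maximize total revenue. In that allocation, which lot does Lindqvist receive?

Optimal: Costa→Lot B ($145), Watson→Lot C ($152), Jensen→Lot A ($112), Lindqvist→Lot E ($137), Farahani→Lot F ($155) — total 145+152+112+137+155 = $701.
Column-greedy (each lot in turn goes to its best remaining collector) gives $682, worse by 19.
Next-best assignment: Costa→Lot B, Watson→Lot C, Jensen→Lot E, Lindqvist→Lot F, Farahani→Lot A = $682.
Every other assignment is strictly worse.
Lindqvist's own top lot is Lot F ($152), but forcing Lindqvist→Lot F and reassigning the rest optimally gives only $682 — worse by 19.

Lindqvist receives Lot E.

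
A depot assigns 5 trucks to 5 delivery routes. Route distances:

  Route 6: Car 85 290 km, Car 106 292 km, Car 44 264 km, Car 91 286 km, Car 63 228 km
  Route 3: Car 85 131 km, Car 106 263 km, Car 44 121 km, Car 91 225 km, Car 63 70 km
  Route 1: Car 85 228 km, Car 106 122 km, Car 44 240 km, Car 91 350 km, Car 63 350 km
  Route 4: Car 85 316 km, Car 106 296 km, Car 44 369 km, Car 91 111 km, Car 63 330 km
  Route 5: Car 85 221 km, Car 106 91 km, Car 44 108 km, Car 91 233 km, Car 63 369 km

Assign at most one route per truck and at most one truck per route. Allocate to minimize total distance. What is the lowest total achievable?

Min total: 700 km

This is the linear assignment problem.
Optimal: Car 85→Route 3 (131 km), Car 106→Route 1 (122 km), Car 44→Route 5 (108 km), Car 91→Route 4 (111 km), Car 63→Route 6 (228 km) — total 131+122+108+111+228 = 700 km.
Row-greedy (each truck in turn takes its cheapest remaining route) gives 801 km, worse by 101.
Every other assignment is strictly worse.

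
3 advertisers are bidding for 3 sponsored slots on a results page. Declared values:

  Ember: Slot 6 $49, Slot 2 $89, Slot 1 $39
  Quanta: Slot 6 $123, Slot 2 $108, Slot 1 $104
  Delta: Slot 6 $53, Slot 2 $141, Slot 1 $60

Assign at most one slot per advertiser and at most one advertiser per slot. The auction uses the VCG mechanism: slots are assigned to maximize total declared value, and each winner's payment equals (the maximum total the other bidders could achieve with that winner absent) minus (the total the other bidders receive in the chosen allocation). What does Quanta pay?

Quanta pays $10.

Efficient allocation: Ember→Slot 1 ($39), Quanta→Slot 6 ($123), Delta→Slot 2 ($141); total welfare W = $303.
Quanta receives Slot 6 at value $123, so the others get W − 123 = $180.
Without Quanta: best allocation of the remaining 2 bidders over all 3 slots is Ember→Slot 6 ($49), Delta→Slot 2 ($141), total $190.
VCG payment = (others' best without Quanta) − (others' welfare with Quanta) = 190 − 180 = $10.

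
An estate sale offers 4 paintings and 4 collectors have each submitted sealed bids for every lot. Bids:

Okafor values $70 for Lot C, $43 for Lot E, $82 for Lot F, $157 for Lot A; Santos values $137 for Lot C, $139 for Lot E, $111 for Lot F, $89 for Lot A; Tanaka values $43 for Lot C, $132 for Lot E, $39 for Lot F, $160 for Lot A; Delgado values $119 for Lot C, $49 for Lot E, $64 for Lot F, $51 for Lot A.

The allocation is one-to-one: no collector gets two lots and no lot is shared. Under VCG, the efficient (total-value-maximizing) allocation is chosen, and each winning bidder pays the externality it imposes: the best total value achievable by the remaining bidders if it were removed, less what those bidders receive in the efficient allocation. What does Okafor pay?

Efficient allocation: Okafor→Lot A ($157), Santos→Lot F ($111), Tanaka→Lot E ($132), Delgado→Lot C ($119); total welfare W = $519.
Okafor receives Lot A at value $157, so the others get W − 157 = $362.
Without Okafor: best allocation of the remaining 3 bidders over all 4 lots is Santos→Lot E ($139), Tanaka→Lot A ($160), Delgado→Lot C ($119), total $418.
VCG payment = (others' best without Okafor) − (others' welfare with Okafor) = 418 − 362 = $56.

Okafor pays $56.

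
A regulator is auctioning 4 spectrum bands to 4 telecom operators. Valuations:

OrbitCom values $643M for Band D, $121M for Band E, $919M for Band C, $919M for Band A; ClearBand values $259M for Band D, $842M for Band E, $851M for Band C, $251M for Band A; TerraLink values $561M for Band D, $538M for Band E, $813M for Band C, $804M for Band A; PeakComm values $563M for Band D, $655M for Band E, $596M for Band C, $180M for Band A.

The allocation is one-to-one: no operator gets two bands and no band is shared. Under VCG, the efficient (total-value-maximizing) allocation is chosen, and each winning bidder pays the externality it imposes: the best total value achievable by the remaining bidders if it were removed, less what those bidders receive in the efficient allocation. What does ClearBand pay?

ClearBand pays $92M.

Efficient allocation: OrbitCom→Band A ($919M), ClearBand→Band E ($842M), TerraLink→Band C ($813M), PeakComm→Band D ($563M); total welfare W = $3137M.
ClearBand receives Band E at value $842M, so the others get W − 842 = $2295M.
Without ClearBand: best allocation of the remaining 3 bidders over all 4 bands is OrbitCom→Band A ($919M), TerraLink→Band C ($813M), PeakComm→Band E ($655M), total $2387M.
VCG payment = (others' best without ClearBand) − (others' welfare with ClearBand) = 2387 − 2295 = $92M.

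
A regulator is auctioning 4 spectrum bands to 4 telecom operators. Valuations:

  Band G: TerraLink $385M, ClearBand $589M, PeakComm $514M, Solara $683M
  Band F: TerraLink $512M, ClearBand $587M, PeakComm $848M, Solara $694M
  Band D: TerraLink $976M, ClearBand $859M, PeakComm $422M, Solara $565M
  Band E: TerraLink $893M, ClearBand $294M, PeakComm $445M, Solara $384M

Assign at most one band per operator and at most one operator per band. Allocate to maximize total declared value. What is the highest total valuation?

Max total: $3283M

Optimal: TerraLink→Band E ($893M), ClearBand→Band D ($859M), PeakComm→Band F ($848M), Solara→Band G ($683M) — total 893+859+848+683 = $3283M.
Column-greedy (each band in turn goes to its best remaining operator) gives $2801M, worse by 482.
Next-best assignment: TerraLink→Band E, ClearBand→Band D, PeakComm→Band G, Solara→Band F = $2960M.
No other one-to-one assignment exceeds $3283M.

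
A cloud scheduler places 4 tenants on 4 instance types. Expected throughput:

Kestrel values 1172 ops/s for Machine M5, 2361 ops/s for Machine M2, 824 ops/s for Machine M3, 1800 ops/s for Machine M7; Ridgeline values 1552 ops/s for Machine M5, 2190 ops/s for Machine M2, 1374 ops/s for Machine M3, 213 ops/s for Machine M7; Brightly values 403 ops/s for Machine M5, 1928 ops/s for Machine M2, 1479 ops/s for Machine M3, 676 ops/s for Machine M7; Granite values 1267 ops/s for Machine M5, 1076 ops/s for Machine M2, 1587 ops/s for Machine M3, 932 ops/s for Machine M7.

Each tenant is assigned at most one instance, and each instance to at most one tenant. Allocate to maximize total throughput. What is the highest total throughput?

Optimal: Kestrel→Machine M7 (1800 ops/s), Ridgeline→Machine M5 (1552 ops/s), Brightly→Machine M2 (1928 ops/s), Granite→Machine M3 (1587 ops/s) — total 1800+1552+1928+1587 = 6867 ops/s.
Column-greedy (each instance in turn goes to its best remaining tenant) gives 6176 ops/s, worse by 691.
Next-best assignment: Kestrel→Machine M7, Ridgeline→Machine M2, Brightly→Machine M3, Granite→Machine M5 = 6736 ops/s.

Max total: 6867 ops/s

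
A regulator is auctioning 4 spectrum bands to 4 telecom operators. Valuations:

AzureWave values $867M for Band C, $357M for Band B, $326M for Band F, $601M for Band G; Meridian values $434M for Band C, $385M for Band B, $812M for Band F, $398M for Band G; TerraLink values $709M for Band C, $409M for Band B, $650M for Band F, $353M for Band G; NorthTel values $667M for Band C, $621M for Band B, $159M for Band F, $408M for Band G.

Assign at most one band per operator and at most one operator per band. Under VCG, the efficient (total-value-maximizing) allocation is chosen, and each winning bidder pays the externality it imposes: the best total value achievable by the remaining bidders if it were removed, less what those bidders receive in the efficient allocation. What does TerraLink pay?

TerraLink pays $266M.

Efficient allocation: AzureWave→Band G ($601M), Meridian→Band F ($812M), TerraLink→Band C ($709M), NorthTel→Band B ($621M); total welfare W = $2743M.
TerraLink receives Band C at value $709M, so the others get W − 709 = $2034M.
Without TerraLink: best allocation of the remaining 3 bidders over all 4 bands is AzureWave→Band C ($867M), Meridian→Band F ($812M), NorthTel→Band B ($621M), total $2300M.
VCG payment = (others' best without TerraLink) − (others' welfare with TerraLink) = 2300 − 2034 = $266M.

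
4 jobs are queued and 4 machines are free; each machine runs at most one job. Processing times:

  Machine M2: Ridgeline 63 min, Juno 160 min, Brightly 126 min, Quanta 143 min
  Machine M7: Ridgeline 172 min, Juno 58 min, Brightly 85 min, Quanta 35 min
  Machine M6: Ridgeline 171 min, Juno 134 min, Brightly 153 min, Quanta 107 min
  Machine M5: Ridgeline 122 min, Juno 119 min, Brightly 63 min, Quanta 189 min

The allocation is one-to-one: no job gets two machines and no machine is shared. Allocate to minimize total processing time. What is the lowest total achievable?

Minimum total: 291 min

Optimal: Ridgeline→Machine M2 (63 min), Juno→Machine M7 (58 min), Brightly→Machine M5 (63 min), Quanta→Machine M6 (107 min) — total 63+58+63+107 = 291 min.
Min-entry greedy (repeatedly take the single cheapest remaining cell) gives 295 min, worse by 4.
Swapping Ridgeline↔Quanta (Ridgeline→Machine M6 171 min, Quanta→Machine M2 143 min) adds 144.
Every other assignment is strictly worse.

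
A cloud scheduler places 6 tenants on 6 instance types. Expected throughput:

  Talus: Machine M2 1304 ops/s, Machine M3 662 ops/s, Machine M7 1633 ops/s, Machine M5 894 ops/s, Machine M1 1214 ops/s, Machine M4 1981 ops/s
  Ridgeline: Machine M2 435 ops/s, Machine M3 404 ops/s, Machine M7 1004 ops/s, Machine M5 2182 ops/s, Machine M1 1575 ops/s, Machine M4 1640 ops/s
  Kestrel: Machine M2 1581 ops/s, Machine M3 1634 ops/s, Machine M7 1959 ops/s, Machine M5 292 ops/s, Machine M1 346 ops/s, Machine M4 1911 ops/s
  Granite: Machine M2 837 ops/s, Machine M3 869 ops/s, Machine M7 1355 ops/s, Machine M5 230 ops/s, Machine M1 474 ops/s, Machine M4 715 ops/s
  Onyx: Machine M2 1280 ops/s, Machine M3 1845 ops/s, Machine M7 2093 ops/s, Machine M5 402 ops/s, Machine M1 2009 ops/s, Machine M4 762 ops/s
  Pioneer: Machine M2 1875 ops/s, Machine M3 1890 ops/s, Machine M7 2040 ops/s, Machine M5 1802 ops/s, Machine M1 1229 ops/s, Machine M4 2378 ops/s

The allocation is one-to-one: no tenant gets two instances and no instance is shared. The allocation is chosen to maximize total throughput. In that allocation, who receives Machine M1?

Onyx receives Machine M1.

This is the linear assignment problem.
Optimal: Talus→Machine M4 (1981 ops/s), Ridgeline→Machine M5 (2182 ops/s), Kestrel→Machine M3 (1634 ops/s), Granite→Machine M7 (1355 ops/s), Onyx→Machine M1 (2009 ops/s), Pioneer→Machine M2 (1875 ops/s) — total 1981+2182+1634+1355+2009+1875 = 11036 ops/s.
Column-greedy (each instance in turn goes to its best remaining tenant) gives 9790 ops/s, worse by 1246.
Next-best assignment: Talus→Machine M4, Ridgeline→Machine M5, Kestrel→Machine M2, Granite→Machine M7, Onyx→Machine M1, Pioneer→Machine M3 = 10998 ops/s.
Swapping Onyx↔Ridgeline (Onyx→Machine M5 402 ops/s, Ridgeline→Machine M1 1575 ops/s) loses 2214.
Onyx's own top instance is Machine M7 (2093 ops/s), but forcing Onyx→Machine M7 and reassigning the rest optimally gives only 10338 ops/s — worse by 698.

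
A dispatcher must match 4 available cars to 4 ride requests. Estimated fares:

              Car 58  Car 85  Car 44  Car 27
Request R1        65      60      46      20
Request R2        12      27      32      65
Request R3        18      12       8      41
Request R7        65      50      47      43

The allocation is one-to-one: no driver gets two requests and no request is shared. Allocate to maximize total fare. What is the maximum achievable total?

Max total: $198

Optimal: Car 58→Request R7 ($65), Car 85→Request R1 ($60), Car 44→Request R2 ($32), Car 27→Request R3 ($41) — total 65+60+32+41 = $198.
Max-entry greedy (repeatedly take the single best remaining cell) gives $188, worse by 10.
No other one-to-one assignment exceeds $198.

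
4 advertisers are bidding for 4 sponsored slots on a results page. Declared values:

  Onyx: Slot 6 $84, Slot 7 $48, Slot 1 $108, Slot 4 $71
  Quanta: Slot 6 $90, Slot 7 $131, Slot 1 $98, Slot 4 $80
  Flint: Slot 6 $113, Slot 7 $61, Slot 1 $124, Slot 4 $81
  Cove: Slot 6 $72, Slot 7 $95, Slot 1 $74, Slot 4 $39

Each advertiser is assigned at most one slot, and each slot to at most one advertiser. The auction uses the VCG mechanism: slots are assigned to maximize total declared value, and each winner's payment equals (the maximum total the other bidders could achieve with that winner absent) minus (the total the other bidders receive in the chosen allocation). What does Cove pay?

Efficient allocation: Onyx→Slot 4 ($71), Quanta→Slot 7 ($131), Flint→Slot 1 ($124), Cove→Slot 6 ($72); total welfare W = $398.
Cove receives Slot 6 at value $72, so the others get W − 72 = $326.
Without Cove: best allocation of the remaining 3 bidders over all 4 slots is Onyx→Slot 1 ($108), Quanta→Slot 7 ($131), Flint→Slot 6 ($113), total $352.
VCG payment = (others' best without Cove) − (others' welfare with Cove) = 352 − 326 = $26.

Cove pays $26.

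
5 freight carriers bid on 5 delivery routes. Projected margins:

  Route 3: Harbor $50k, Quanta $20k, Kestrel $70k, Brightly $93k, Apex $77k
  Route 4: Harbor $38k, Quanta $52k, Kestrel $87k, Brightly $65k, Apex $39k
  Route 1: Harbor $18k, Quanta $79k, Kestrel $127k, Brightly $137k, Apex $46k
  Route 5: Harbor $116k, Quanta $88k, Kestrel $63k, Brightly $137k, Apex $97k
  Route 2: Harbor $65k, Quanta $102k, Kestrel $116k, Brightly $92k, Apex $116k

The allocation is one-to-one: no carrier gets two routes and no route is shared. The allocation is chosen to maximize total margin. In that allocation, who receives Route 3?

Apex receives Route 3.

Optimal: Harbor→Route 5 ($116k), Quanta→Route 2 ($102k), Kestrel→Route 4 ($87k), Brightly→Route 1 ($137k), Apex→Route 3 ($77k) — total 116+102+87+137+77 = $519k.
Column-greedy (each route in turn goes to its best remaining carrier) gives $491k, worse by 28.
Swapping Brightly↔Kestrel (Brightly→Route 4 $65k, Kestrel→Route 1 $127k) loses 32.
No other one-to-one assignment exceeds $519k.
Apex's own top route is Route 2 ($116k), but forcing Apex→Route 2 and reassigning the rest optimally gives only $504k — worse by 15.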